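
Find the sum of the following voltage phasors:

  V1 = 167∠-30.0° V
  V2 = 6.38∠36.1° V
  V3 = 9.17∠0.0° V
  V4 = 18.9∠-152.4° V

Step 1 — Convert each phasor to rectangular form:
  V1 = 167·(cos(-30.0°) + j·sin(-30.0°)) = 144.6 - j83.5 V
  V2 = 6.38·(cos(36.1°) + j·sin(36.1°)) = 5.155 + j3.759 V
  V3 = 9.17·(cos(0.0°) + j·sin(0.0°)) = 9.17 V
  V4 = 18.9·(cos(-152.4°) + j·sin(-152.4°)) = -16.75 - j8.756 V
Step 2 — Sum components: V_total = 142.2 - j88.5 V.
Step 3 — Convert to polar: |V_total| = 167.5 V, ∠V_total = -31.9°.

V_total = 167.5∠-31.9° V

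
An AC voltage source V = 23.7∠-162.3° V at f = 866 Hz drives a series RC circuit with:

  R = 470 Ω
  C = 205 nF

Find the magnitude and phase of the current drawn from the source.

Step 1 — Angular frequency: ω = 2π·f = 2π·866 = 5441 rad/s.
Step 2 — Component impedances:
  R: Z = R = 470 Ω
  C: Z = 1/(jωC) = -j/(ω·C) = 0 - j896.5 Ω
Step 3 — Series combination: Z_total = R + C = 470 - j896.5 Ω = 1012∠-62.3° Ω.
Step 4 — Source phasor: V = 23.7∠-162.3° V = -22.58 - j7.206 V.
Step 5 — Ohm's law: I = V / Z_total = (-22.58 - j7.206) / (470 - j896.5) = -0.004052 - j0.02306 A.
Step 6 — Convert to polar: |I| = 0.02341 A, ∠I = -100.0°.

I = 0.02341∠-100.0° A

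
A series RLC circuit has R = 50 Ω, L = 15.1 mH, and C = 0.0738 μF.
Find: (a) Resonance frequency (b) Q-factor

Step 1 — Resonance condition Im(Z)=0 gives ω₀ = 1/√(LC).
Step 2 — ω₀ = 1/√(0.0151·7.38e-08) = 2.996e+04 rad/s.
Step 3 — f₀ = ω₀/(2π) = 4768 Hz.
Step 4 — Series Q: Q = ω₀L/R = 2.996e+04·0.0151/50 = 9.047.

(a) f₀ = 4768 Hz  (b) Q = 9.047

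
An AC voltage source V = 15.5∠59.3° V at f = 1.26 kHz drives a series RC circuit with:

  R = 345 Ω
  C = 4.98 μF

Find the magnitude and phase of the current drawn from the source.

Step 1 — Angular frequency: ω = 2π·f = 2π·1260 = 7917 rad/s.
Step 2 — Component impedances:
  R: Z = R = 345 Ω
  C: Z = 1/(jωC) = -j/(ω·C) = 0 - j25.36 Ω
Step 3 — Series combination: Z_total = R + C = 345 - j25.36 Ω = 345.9∠-4.2° Ω.
Step 4 — Source phasor: V = 15.5∠59.3° V = 7.913 + j13.33 V.
Step 5 — Ohm's law: I = V / Z_total = (7.913 + j13.33) / (345 - j25.36) = 0.01999 + j0.0401 A.
Step 6 — Convert to polar: |I| = 0.04481 A, ∠I = 63.5°.

I = 0.04481∠63.5° A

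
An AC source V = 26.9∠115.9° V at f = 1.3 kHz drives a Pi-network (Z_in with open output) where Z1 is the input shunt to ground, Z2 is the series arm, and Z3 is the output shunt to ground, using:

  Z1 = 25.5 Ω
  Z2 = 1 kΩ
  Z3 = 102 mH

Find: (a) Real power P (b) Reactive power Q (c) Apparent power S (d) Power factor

Step 1 — Angular frequency: ω = 2π·f = 2π·1300 = 8168 rad/s.
Step 2 — Component impedances:
  Z1: Z = R = 25.5 Ω
  Z2: Z = R = 1000 Ω
  Z3: Z = jωL = j·8168·0.102 = 0 + j833.2 Ω
Step 3 — With open output, the series arm Z2 and the output shunt Z3 appear in series to ground: Z2 + Z3 = 1000 + j833.2 Ω.
Step 4 — Parallel with input shunt Z1: Z_in = Z1 || (Z2 + Z3) = 25.12 + j0.3103 Ω = 25.12∠0.7° Ω.
Step 5 — Source phasor: V = 26.9∠115.9° V = -11.75 + j24.2 V.
Step 6 — Current: I = V / Z = -0.4558 + j0.969 A = 1.071∠115.2° A.
Step 7 — Complex power: S = V·I* = 28.8 + j0.3559 VA.
Step 8 — Real power: P = Re(S) = 28.8 W.
Step 9 — Reactive power: Q = Im(S) = 0.3559 VAR.
Step 10 — Apparent power: |S| = 28.81 VA.
Step 11 — Power factor: PF = P/|S| = 0.9999 (lagging).

(a) P = 28.8 W  (b) Q = 0.3559 VAR  (c) S = 28.81 VA  (d) PF = 0.9999 (lagging)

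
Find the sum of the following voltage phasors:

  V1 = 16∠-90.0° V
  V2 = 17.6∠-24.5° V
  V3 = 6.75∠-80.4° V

Step 1 — Convert each phasor to rectangular form:
  V1 = 16·(cos(-90.0°) + j·sin(-90.0°)) = 0 - j16 V
  V2 = 17.6·(cos(-24.5°) + j·sin(-24.5°)) = 16.02 - j7.299 V
  V3 = 6.75·(cos(-80.4°) + j·sin(-80.4°)) = 1.126 - j6.655 V
Step 2 — Sum components: V_total = 17.14 - j29.95 V.
Step 3 — Convert to polar: |V_total| = 34.51 V, ∠V_total = -60.2°.

V_total = 34.51∠-60.2° V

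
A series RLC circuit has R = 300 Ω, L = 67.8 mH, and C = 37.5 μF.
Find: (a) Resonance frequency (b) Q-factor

Step 1 — Resonance condition Im(Z)=0 gives ω₀ = 1/√(LC).
Step 2 — ω₀ = 1/√(0.0678·3.75e-05) = 627.1 rad/s.
Step 3 — f₀ = ω₀/(2π) = 99.81 Hz.
Step 4 — Series Q: Q = ω₀L/R = 627.1·0.0678/300 = 0.1417.

(a) f₀ = 99.81 Hz  (b) Q = 0.1417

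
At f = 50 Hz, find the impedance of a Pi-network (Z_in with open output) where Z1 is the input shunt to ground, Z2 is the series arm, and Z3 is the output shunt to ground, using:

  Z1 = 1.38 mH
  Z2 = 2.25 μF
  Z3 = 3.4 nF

Step 1 — Angular frequency: ω = 2π·f = 2π·50 = 314.2 rad/s.
Step 2 — Component impedances:
  Z1: Z = jωL = j·314.2·0.00138 = 0 + j0.4335 Ω
  Z2: Z = 1/(jωC) = -j/(ω·C) = 0 - j1415 Ω
  Z3: Z = 1/(jωC) = -j/(ω·C) = 0 - j9.362e+05 Ω
Step 3 — With open output, the series arm Z2 and the output shunt Z3 appear in series to ground: Z2 + Z3 = 0 - j9.376e+05 Ω.
Step 4 — Parallel with input shunt Z1: Z_in = Z1 || (Z2 + Z3) = 0 + j0.4335 Ω = 0.4335∠90.0° Ω.

Z = 0 + j0.4335 Ω = 0.4335∠90.0° Ω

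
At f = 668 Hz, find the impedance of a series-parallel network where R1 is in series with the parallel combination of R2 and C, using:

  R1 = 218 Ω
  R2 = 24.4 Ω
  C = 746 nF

Step 1 — Angular frequency: ω = 2π·f = 2π·668 = 4197 rad/s.
Step 2 — Component impedances:
  R1: Z = R = 218 Ω
  R2: Z = R = 24.4 Ω
  C: Z = 1/(jωC) = -j/(ω·C) = 0 - j319.4 Ω
Step 3 — Parallel branch: R2 || C = 1/(1/R2 + 1/C) = 24.26 - j1.853 Ω.
Step 4 — Series with R1: Z_total = R1 + (R2 || C) = 242.3 - j1.853 Ω = 242.3∠-0.4° Ω.

Z = 242.3 - j1.853 Ω = 242.3∠-0.4° Ω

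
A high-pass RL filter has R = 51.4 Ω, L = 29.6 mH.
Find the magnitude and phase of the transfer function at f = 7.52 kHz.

Step 1 — Angular frequency: ω = 2π·7520 = 4.725e+04 rad/s.
Step 2 — Transfer function: H(jω) = jωL/(R + jωL).
Step 3 — Numerator jωL = j·1399; denominator R + jωL = 51.4 + j1399.
Step 4 — H = 0.9987 + j0.0367.
Step 5 — Magnitude: |H| = 0.9993 (-0.0 dB); phase: φ = 2.1°.

|H| = 0.9993 (-0.0 dB), φ = 2.1°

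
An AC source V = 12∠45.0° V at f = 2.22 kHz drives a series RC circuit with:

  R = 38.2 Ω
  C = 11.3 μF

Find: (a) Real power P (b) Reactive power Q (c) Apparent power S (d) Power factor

Step 1 — Angular frequency: ω = 2π·f = 2π·2220 = 1.395e+04 rad/s.
Step 2 — Component impedances:
  R: Z = R = 38.2 Ω
  C: Z = 1/(jωC) = -j/(ω·C) = 0 - j6.344 Ω
Step 3 — Series combination: Z_total = R + C = 38.2 - j6.344 Ω = 38.72∠-9.4° Ω.
Step 4 — Source phasor: V = 12∠45.0° V = 8.485 + j8.485 V.
Step 5 — Current: I = V / Z = 0.1803 + j0.2521 A = 0.3099∠54.4° A.
Step 6 — Complex power: S = V·I* = 3.668 - j0.6093 VA.
Step 7 — Real power: P = Re(S) = 3.668 W.
Step 8 — Reactive power: Q = Im(S) = -0.6093 VAR.
Step 9 — Apparent power: |S| = 3.719 VA.
Step 10 — Power factor: PF = P/|S| = 0.9865 (leading).

(a) P = 3.668 W  (b) Q = -0.6093 VAR  (c) S = 3.719 VA  (d) PF = 0.9865 (leading)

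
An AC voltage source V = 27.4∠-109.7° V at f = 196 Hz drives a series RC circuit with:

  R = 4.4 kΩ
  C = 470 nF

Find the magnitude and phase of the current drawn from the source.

Step 1 — Angular frequency: ω = 2π·f = 2π·196 = 1232 rad/s.
Step 2 — Component impedances:
  R: Z = R = 4400 Ω
  C: Z = 1/(jωC) = -j/(ω·C) = 0 - j1728 Ω
Step 3 — Series combination: Z_total = R + C = 4400 - j1728 Ω = 4727∠-21.4° Ω.
Step 4 — Source phasor: V = 27.4∠-109.7° V = -9.236 - j25.8 V.
Step 5 — Ohm's law: I = V / Z_total = (-9.236 - j25.8) / (4400 - j1728) = 0.0001758 - j0.005794 A.
Step 6 — Convert to polar: |I| = 0.005796 A, ∠I = -88.3°.

I = 0.005796∠-88.3° A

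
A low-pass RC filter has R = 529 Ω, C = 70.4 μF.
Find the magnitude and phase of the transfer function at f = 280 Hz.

Step 1 — Angular frequency: ω = 2π·280 = 1759 rad/s.
Step 2 — Transfer function: H(jω) = 1/(1 + jωRC).
Step 3 — Denominator: 1 + jωRC = 1 + j·1759·529·7.04e-05 = 1 + j65.52.
Step 4 — H = 0.0002329 - j0.01526.
Step 5 — Magnitude: |H| = 0.01526 (-36.3 dB); phase: φ = -89.1°.

|H| = 0.01526 (-36.3 dB), φ = -89.1°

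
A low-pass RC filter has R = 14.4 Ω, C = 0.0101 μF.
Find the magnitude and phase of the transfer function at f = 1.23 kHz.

Step 1 — Angular frequency: ω = 2π·1230 = 7728 rad/s.
Step 2 — Transfer function: H(jω) = 1/(1 + jωRC).
Step 3 — Denominator: 1 + jωRC = 1 + j·7728·14.4·1.01e-08 = 1 + j0.001124.
Step 4 — H = 1 - j0.001124.
Step 5 — Magnitude: |H| = 1 (-0.0 dB); phase: φ = -0.1°.

|H| = 1 (-0.0 dB), φ = -0.1°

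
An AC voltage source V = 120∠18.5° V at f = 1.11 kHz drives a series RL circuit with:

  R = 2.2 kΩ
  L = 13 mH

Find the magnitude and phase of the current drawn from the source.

Step 1 — Angular frequency: ω = 2π·f = 2π·1110 = 6974 rad/s.
Step 2 — Component impedances:
  R: Z = R = 2200 Ω
  L: Z = jωL = j·6974·0.013 = 0 + j90.67 Ω
Step 3 — Series combination: Z_total = R + L = 2200 + j90.67 Ω = 2202∠2.4° Ω.
Step 4 — Source phasor: V = 120∠18.5° V = 113.8 + j38.08 V.
Step 5 — Ohm's law: I = V / Z_total = (113.8 + j38.08) / (2200 + j90.67) = 0.05235 + j0.01515 A.
Step 6 — Convert to polar: |I| = 0.0545 A, ∠I = 16.1°.

I = 0.0545∠16.1° A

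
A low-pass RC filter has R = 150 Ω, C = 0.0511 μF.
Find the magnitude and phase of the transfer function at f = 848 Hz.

Step 1 — Angular frequency: ω = 2π·848 = 5328 rad/s.
Step 2 — Transfer function: H(jω) = 1/(1 + jωRC).
Step 3 — Denominator: 1 + jωRC = 1 + j·5328·150·5.11e-08 = 1 + j0.04084.
Step 4 — H = 0.9983 - j0.04077.
Step 5 — Magnitude: |H| = 0.9992 (-0.0 dB); phase: φ = -2.3°.

|H| = 0.9992 (-0.0 dB), φ = -2.3°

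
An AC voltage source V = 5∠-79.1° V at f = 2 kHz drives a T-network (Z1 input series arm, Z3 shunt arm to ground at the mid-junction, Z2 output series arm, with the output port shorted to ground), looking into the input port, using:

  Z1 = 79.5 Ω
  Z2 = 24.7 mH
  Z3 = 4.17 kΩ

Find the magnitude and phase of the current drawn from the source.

Step 1 — Angular frequency: ω = 2π·f = 2π·2000 = 1.257e+04 rad/s.
Step 2 — Component impedances:
  Z1: Z = R = 79.5 Ω
  Z2: Z = jωL = j·1.257e+04·0.0247 = 0 + j310.4 Ω
  Z3: Z = R = 4170 Ω
Step 3 — With the output port shorted to ground, the output series arm Z2 runs from the junction to ground; the shunt arm Z3 also runs from the junction to ground. They appear in parallel: Z3 || Z2 = 22.98 + j308.7 Ω.
Step 4 — Series with input arm Z1: Z_in = Z1 + (Z3 || Z2) = 102.5 + j308.7 Ω = 325.2∠71.6° Ω.
Step 5 — Source phasor: V = 5∠-79.1° V = 0.9455 - j4.91 V.
Step 6 — Ohm's law: I = V / Z_total = (0.9455 - j4.91) / (102.5 + j308.7) = -0.01341 - j0.007515 A.
Step 7 — Convert to polar: |I| = 0.01537 A, ∠I = -150.7°.

I = 0.01537∠-150.7° A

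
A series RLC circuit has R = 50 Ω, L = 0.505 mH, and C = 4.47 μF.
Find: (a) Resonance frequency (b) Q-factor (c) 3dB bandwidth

Step 1 — Resonance: ω₀ = 1/√(LC) = 1/√(0.000505·4.47e-06) = 2.105e+04 rad/s.
Step 2 — f₀ = ω₀/(2π) = 3350 Hz.
Step 3 — Series Q: Q = ω₀L/R = 2.105e+04·0.000505/50 = 0.2126.
Step 4 — Bandwidth: Δω = ω₀/Q = 9.901e+04 rad/s; BW = Δω/(2π) = 1.576e+04 Hz.

(a) f₀ = 3350 Hz  (b) Q = 0.2126  (c) BW = 1.576e+04 Hz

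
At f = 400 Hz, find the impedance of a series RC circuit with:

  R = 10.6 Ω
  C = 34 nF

Step 1 — Angular frequency: ω = 2π·f = 2π·400 = 2513 rad/s.
Step 2 — Component impedances:
  R: Z = R = 10.6 Ω
  C: Z = 1/(jωC) = -j/(ω·C) = 0 - j1.17e+04 Ω
Step 3 — Series combination: Z_total = R + C = 10.6 - j1.17e+04 Ω = 1.17e+04∠-89.9° Ω.

Z = 10.6 - j1.17e+04 Ω = 1.17e+04∠-89.9° Ω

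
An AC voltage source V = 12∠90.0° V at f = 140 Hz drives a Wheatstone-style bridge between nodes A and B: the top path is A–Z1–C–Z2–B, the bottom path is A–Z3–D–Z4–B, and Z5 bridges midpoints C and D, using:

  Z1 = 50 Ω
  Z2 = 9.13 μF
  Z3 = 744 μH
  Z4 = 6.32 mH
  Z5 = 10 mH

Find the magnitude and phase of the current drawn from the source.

Step 1 — Angular frequency: ω = 2π·f = 2π·140 = 879.6 rad/s.
Step 2 — Component impedances:
  Z1: Z = R = 50 Ω
  Z2: Z = 1/(jωC) = -j/(ω·C) = 0 - j124.5 Ω
  Z3: Z = jωL = j·879.6·0.000744 = 0 + j0.6545 Ω
  Z4: Z = jωL = j·879.6·0.00632 = 0 + j5.559 Ω
  Z5: Z = jωL = j·879.6·0.01 = 0 + j8.796 Ω
Step 3 — Bridge requires nodal analysis (the Z5 bridge couples midpoints C and D, so the two paths cannot be reduced to a simple series/parallel combination). Setting node B to ground and injecting 1 A at node A, the 3-node admittance system at A, C, D solves to V_A = Z_AB = 0.0008513 + j6.494 Ω = 6.494∠90.0° Ω.
Step 4 — Source phasor: V = 12∠90.0° V = 0 + j12 V.
Step 5 — Ohm's law: I = V / Z_total = (0 + j12) / (0.0008513 + j6.494) = 1.848 + j0.0002422 A.
Step 6 — Convert to polar: |I| = 1.848 A, ∠I = 0.0°.

I = 1.848∠0.0° A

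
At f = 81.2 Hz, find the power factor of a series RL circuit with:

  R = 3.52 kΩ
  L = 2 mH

Step 1 — Angular frequency: ω = 2π·f = 2π·81.2 = 510.2 rad/s.
Step 2 — Component impedances:
  R: Z = R = 3520 Ω
  L: Z = jωL = j·510.2·0.002 = 0 + j1.02 Ω
Step 3 — Series combination: Z_total = R + L = 3520 + j1.02 Ω = 3520∠0.0° Ω.
Step 4 — Power factor: PF = cos(φ) = Re(Z)/|Z| = 3520/3520 = 1.
Step 5 — Type: Im(Z) = 1.02 ⇒ lagging (phase φ = 0.0°).

PF = 1 (lagging, φ = 0.0°)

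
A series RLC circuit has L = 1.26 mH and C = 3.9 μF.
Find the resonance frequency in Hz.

Step 1 — Resonance condition Im(Z)=0 gives ω₀ = 1/√(LC).
Step 2 — ω₀ = 1/√(0.00126·3.9e-06) = 1.427e+04 rad/s.
Step 3 — f₀ = ω₀/(2π) = 2270 Hz.

f₀ = 2270 Hz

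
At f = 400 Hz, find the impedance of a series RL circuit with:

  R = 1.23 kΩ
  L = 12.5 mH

Step 1 — Angular frequency: ω = 2π·f = 2π·400 = 2513 rad/s.
Step 2 — Component impedances:
  R: Z = R = 1230 Ω
  L: Z = jωL = j·2513·0.0125 = 0 + j31.42 Ω
Step 3 — Series combination: Z_total = R + L = 1230 + j31.42 Ω = 1230∠1.5° Ω.

Z = 1230 + j31.42 Ω = 1230∠1.5° Ω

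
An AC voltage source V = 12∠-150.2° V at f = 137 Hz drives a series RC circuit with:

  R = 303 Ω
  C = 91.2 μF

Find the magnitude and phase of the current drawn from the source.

Step 1 — Angular frequency: ω = 2π·f = 2π·137 = 860.8 rad/s.
Step 2 — Component impedances:
  R: Z = R = 303 Ω
  C: Z = 1/(jωC) = -j/(ω·C) = 0 - j12.74 Ω
Step 3 — Series combination: Z_total = R + C = 303 - j12.74 Ω = 303.3∠-2.4° Ω.
Step 4 — Source phasor: V = 12∠-150.2° V = -10.41 - j5.964 V.
Step 5 — Ohm's law: I = V / Z_total = (-10.41 - j5.964) / (303 - j12.74) = -0.03348 - j0.02109 A.
Step 6 — Convert to polar: |I| = 0.03957 A, ∠I = -147.8°.

I = 0.03957∠-147.8° A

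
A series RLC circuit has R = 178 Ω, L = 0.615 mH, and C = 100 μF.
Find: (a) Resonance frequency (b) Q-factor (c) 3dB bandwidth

Step 1 — Resonance: ω₀ = 1/√(LC) = 1/√(0.000615·0.0001) = 4032 rad/s.
Step 2 — f₀ = ω₀/(2π) = 641.8 Hz.
Step 3 — Series Q: Q = ω₀L/R = 4032·0.000615/178 = 0.01393.
Step 4 — Bandwidth: Δω = ω₀/Q = 2.894e+05 rad/s; BW = Δω/(2π) = 4.606e+04 Hz.

(a) f₀ = 641.8 Hz  (b) Q = 0.01393  (c) BW = 4.606e+04 Hz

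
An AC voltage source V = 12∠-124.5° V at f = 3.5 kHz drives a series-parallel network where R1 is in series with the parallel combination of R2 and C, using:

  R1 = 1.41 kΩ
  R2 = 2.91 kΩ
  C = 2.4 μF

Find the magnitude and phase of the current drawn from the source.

Step 1 — Angular frequency: ω = 2π·f = 2π·3500 = 2.199e+04 rad/s.
Step 2 — Component impedances:
  R1: Z = R = 1410 Ω
  R2: Z = R = 2910 Ω
  C: Z = 1/(jωC) = -j/(ω·C) = 0 - j18.95 Ω
Step 3 — Parallel branch: R2 || C = 1/(1/R2 + 1/C) = 0.1234 - j18.95 Ω.
Step 4 — Series with R1: Z_total = R1 + (R2 || C) = 1410 - j18.95 Ω = 1410∠-0.8° Ω.
Step 5 — Source phasor: V = 12∠-124.5° V = -6.797 - j9.89 V.
Step 6 — Ohm's law: I = V / Z_total = (-6.797 - j9.89) / (1410 - j18.95) = -0.004725 - j0.007077 A.
Step 7 — Convert to polar: |I| = 0.008509 A, ∠I = -123.7°.

I = 0.008509∠-123.7° A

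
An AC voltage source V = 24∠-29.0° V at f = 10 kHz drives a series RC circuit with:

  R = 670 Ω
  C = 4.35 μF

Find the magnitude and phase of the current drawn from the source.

Step 1 — Angular frequency: ω = 2π·f = 2π·1e+04 = 6.283e+04 rad/s.
Step 2 — Component impedances:
  R: Z = R = 670 Ω
  C: Z = 1/(jωC) = -j/(ω·C) = 0 - j3.659 Ω
Step 3 — Series combination: Z_total = R + C = 670 - j3.659 Ω = 670∠-0.3° Ω.
Step 4 — Source phasor: V = 24∠-29.0° V = 20.99 - j11.64 V.
Step 5 — Ohm's law: I = V / Z_total = (20.99 - j11.64) / (670 - j3.659) = 0.03142 - j0.01719 A.
Step 6 — Convert to polar: |I| = 0.03582 A, ∠I = -28.7°.

I = 0.03582∠-28.7° A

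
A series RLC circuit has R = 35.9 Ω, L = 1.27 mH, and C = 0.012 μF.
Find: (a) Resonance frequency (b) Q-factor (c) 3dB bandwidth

Step 1 — Resonance: ω₀ = 1/√(LC) = 1/√(0.00127·1.2e-08) = 2.562e+05 rad/s.
Step 2 — f₀ = ω₀/(2π) = 4.077e+04 Hz.
Step 3 — Series Q: Q = ω₀L/R = 2.562e+05·0.00127/35.9 = 9.062.
Step 4 — Bandwidth: Δω = ω₀/Q = 2.827e+04 rad/s; BW = Δω/(2π) = 4499 Hz.

(a) f₀ = 4.077e+04 Hz  (b) Q = 9.062  (c) BW = 4499 Hz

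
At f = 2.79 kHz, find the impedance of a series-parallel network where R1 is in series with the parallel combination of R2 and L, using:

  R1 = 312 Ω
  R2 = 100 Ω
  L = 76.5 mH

Step 1 — Angular frequency: ω = 2π·f = 2π·2790 = 1.753e+04 rad/s.
Step 2 — Component impedances:
  R1: Z = R = 312 Ω
  R2: Z = R = 100 Ω
  L: Z = jωL = j·1.753e+04·0.0765 = 0 + j1341 Ω
Step 3 — Parallel branch: R2 || L = 1/(1/R2 + 1/L) = 99.45 + j7.416 Ω.
Step 4 — Series with R1: Z_total = R1 + (R2 || L) = 411.4 + j7.416 Ω = 411.5∠1.0° Ω.

Z = 411.4 + j7.416 Ω = 411.5∠1.0° Ω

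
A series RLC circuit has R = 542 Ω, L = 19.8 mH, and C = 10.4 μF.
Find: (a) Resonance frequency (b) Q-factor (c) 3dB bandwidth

Step 1 — Resonance: ω₀ = 1/√(LC) = 1/√(0.0198·1.04e-05) = 2204 rad/s.
Step 2 — f₀ = ω₀/(2π) = 350.7 Hz.
Step 3 — Series Q: Q = ω₀L/R = 2204·0.0198/542 = 0.0805.
Step 4 — Bandwidth: Δω = ω₀/Q = 2.737e+04 rad/s; BW = Δω/(2π) = 4357 Hz.

(a) f₀ = 350.7 Hz  (b) Q = 0.0805  (c) BW = 4357 Hz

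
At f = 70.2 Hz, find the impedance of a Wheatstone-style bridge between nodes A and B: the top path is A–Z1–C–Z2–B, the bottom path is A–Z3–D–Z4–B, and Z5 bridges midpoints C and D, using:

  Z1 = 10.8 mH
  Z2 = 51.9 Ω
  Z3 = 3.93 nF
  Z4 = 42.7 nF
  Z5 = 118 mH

Step 1 — Angular frequency: ω = 2π·f = 2π·70.2 = 441.1 rad/s.
Step 2 — Component impedances:
  Z1: Z = jωL = j·441.1·0.0108 = 0 + j4.764 Ω
  Z2: Z = R = 51.9 Ω
  Z3: Z = 1/(jωC) = -j/(ω·C) = 0 - j5.769e+05 Ω
  Z4: Z = 1/(jωC) = -j/(ω·C) = 0 - j5.31e+04 Ω
  Z5: Z = jωL = j·441.1·0.118 = 0 + j52.05 Ω
Step 3 — Bridge requires nodal analysis (the Z5 bridge couples midpoints C and D, so the two paths cannot be reduced to a simple series/parallel combination). Setting node B to ground and injecting 1 A at node A, the 3-node admittance system at A, C, D solves to V_A = Z_AB = 51.9 + j4.713 Ω = 52.11∠5.2° Ω.

Z = 51.9 + j4.713 Ω = 52.11∠5.2° Ω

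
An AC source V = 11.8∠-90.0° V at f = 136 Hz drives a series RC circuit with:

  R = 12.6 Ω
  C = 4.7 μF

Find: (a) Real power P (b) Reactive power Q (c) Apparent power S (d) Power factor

Step 1 — Angular frequency: ω = 2π·f = 2π·136 = 854.5 rad/s.
Step 2 — Component impedances:
  R: Z = R = 12.6 Ω
  C: Z = 1/(jωC) = -j/(ω·C) = 0 - j249 Ω
Step 3 — Series combination: Z_total = R + C = 12.6 - j249 Ω = 249.3∠-87.1° Ω.
Step 4 — Source phasor: V = 11.8∠-90.0° V = 0 - j11.8 V.
Step 5 — Current: I = V / Z = 0.04727 - j0.002392 A = 0.04733∠-2.9° A.
Step 6 — Complex power: S = V·I* = 0.02823 - j0.5578 VA.
Step 7 — Real power: P = Re(S) = 0.02823 W.
Step 8 — Reactive power: Q = Im(S) = -0.5578 VAR.
Step 9 — Apparent power: |S| = 0.5585 VA.
Step 10 — Power factor: PF = P/|S| = 0.05054 (leading).

(a) P = 0.02823 W  (b) Q = -0.5578 VAR  (c) S = 0.5585 VA  (d) PF = 0.05054 (leading)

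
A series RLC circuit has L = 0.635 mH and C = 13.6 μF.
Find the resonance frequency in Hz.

Step 1 — Resonance condition Im(Z)=0 gives ω₀ = 1/√(LC).
Step 2 — ω₀ = 1/√(0.000635·1.36e-05) = 1.076e+04 rad/s.
Step 3 — f₀ = ω₀/(2π) = 1713 Hz.

f₀ = 1713 Hz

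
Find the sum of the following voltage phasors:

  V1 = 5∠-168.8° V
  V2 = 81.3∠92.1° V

Step 1 — Convert each phasor to rectangular form:
  V1 = 5·(cos(-168.8°) + j·sin(-168.8°)) = -4.905 - j0.9712 V
  V2 = 81.3·(cos(92.1°) + j·sin(92.1°)) = -2.979 + j81.25 V
Step 2 — Sum components: V_total = -7.884 + j80.27 V.
Step 3 — Convert to polar: |V_total| = 80.66 V, ∠V_total = 95.6°.

V_total = 80.66∠95.6° V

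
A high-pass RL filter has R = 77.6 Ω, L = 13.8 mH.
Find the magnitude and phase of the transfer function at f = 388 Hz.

Step 1 — Angular frequency: ω = 2π·388 = 2438 rad/s.
Step 2 — Transfer function: H(jω) = jωL/(R + jωL).
Step 3 — Numerator jωL = j·33.64; denominator R + jωL = 77.6 + j33.64.
Step 4 — H = 0.1582 + j0.3649.
Step 5 — Magnitude: |H| = 0.3978 (-8.0 dB); phase: φ = 66.6°.

|H| = 0.3978 (-8.0 dB), φ = 66.6°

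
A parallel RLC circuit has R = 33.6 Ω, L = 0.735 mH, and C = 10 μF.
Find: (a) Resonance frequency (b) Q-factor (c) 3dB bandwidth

Step 1 — Resonance: ω₀ = 1/√(LC) = 1/√(0.000735·1e-05) = 1.166e+04 rad/s.
Step 2 — f₀ = ω₀/(2π) = 1856 Hz.
Step 3 — Parallel Q: Q = R/(ω₀L) = 33.6/(1.166e+04·0.000735) = 3.919.
Step 4 — Bandwidth: Δω = ω₀/Q = 2976 rad/s; BW = Δω/(2π) = 473.7 Hz.

(a) f₀ = 1856 Hz  (b) Q = 3.919  (c) BW = 473.7 Hz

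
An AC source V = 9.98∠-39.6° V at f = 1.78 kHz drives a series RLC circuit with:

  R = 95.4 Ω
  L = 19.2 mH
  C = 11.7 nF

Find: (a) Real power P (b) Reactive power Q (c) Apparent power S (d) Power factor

Step 1 — Angular frequency: ω = 2π·f = 2π·1780 = 1.118e+04 rad/s.
Step 2 — Component impedances:
  R: Z = R = 95.4 Ω
  L: Z = jωL = j·1.118e+04·0.0192 = 0 + j214.7 Ω
  C: Z = 1/(jωC) = -j/(ω·C) = 0 - j7642 Ω
Step 3 — Series combination: Z_total = R + L + C = 95.4 - j7427 Ω = 7428∠-89.3° Ω.
Step 4 — Source phasor: V = 9.98∠-39.6° V = 7.69 - j6.361 V.
Step 5 — Current: I = V / Z = 0.0008696 + j0.001024 A = 0.001344∠49.7° A.
Step 6 — Complex power: S = V·I* = 0.0001722 - j0.01341 VA.
Step 7 — Real power: P = Re(S) = 0.0001722 W.
Step 8 — Reactive power: Q = Im(S) = -0.01341 VAR.
Step 9 — Apparent power: |S| = 0.01341 VA.
Step 10 — Power factor: PF = P/|S| = 0.01284 (leading).

(a) P = 0.0001722 W  (b) Q = -0.01341 VAR  (c) S = 0.01341 VA  (d) PF = 0.01284 (leading)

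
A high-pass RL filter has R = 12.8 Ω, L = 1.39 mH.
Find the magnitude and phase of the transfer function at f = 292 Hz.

Step 1 — Angular frequency: ω = 2π·292 = 1835 rad/s.
Step 2 — Transfer function: H(jω) = jωL/(R + jωL).
Step 3 — Numerator jωL = j·2.55; denominator R + jωL = 12.8 + j2.55.
Step 4 — H = 0.03818 + j0.1916.
Step 5 — Magnitude: |H| = 0.1954 (-14.2 dB); phase: φ = 78.7°.

|H| = 0.1954 (-14.2 dB), φ = 78.7°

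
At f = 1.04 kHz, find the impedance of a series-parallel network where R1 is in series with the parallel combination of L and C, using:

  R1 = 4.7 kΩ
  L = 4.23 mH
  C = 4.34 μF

Step 1 — Angular frequency: ω = 2π·f = 2π·1040 = 6535 rad/s.
Step 2 — Component impedances:
  R1: Z = R = 4700 Ω
  L: Z = jωL = j·6535·0.00423 = 0 + j27.64 Ω
  C: Z = 1/(jωC) = -j/(ω·C) = 0 - j35.26 Ω
Step 3 — Parallel branch: L || C = 1/(1/L + 1/C) = 0 + j127.9 Ω.
Step 4 — Series with R1: Z_total = R1 + (L || C) = 4700 + j127.9 Ω = 4702∠1.6° Ω.

Z = 4700 + j127.9 Ω = 4702∠1.6° Ω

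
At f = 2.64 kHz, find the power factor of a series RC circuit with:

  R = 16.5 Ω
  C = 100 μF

Step 1 — Angular frequency: ω = 2π·f = 2π·2640 = 1.659e+04 rad/s.
Step 2 — Component impedances:
  R: Z = R = 16.5 Ω
  C: Z = 1/(jωC) = -j/(ω·C) = 0 - j0.6029 Ω
Step 3 — Series combination: Z_total = R + C = 16.5 - j0.6029 Ω = 16.51∠-2.1° Ω.
Step 4 — Power factor: PF = cos(φ) = Re(Z)/|Z| = 16.5/16.511 = 0.9993.
Step 5 — Type: Im(Z) = -0.6029 ⇒ leading (phase φ = -2.1°).

PF = 0.9993 (leading, φ = -2.1°)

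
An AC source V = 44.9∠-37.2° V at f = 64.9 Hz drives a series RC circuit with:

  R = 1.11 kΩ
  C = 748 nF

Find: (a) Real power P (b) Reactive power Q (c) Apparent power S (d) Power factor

Step 1 — Angular frequency: ω = 2π·f = 2π·64.9 = 407.8 rad/s.
Step 2 — Component impedances:
  R: Z = R = 1110 Ω
  C: Z = 1/(jωC) = -j/(ω·C) = 0 - j3278 Ω
Step 3 — Series combination: Z_total = R + C = 1110 - j3278 Ω = 3461∠-71.3° Ω.
Step 4 — Source phasor: V = 44.9∠-37.2° V = 35.76 - j27.15 V.
Step 5 — Current: I = V / Z = 0.01074 + j0.007272 A = 0.01297∠34.1° A.
Step 6 — Complex power: S = V·I* = 0.1868 - j0.5517 VA.
Step 7 — Real power: P = Re(S) = 0.1868 W.
Step 8 — Reactive power: Q = Im(S) = -0.5517 VAR.
Step 9 — Apparent power: |S| = 0.5824 VA.
Step 10 — Power factor: PF = P/|S| = 0.3207 (leading).

(a) P = 0.1868 W  (b) Q = -0.5517 VAR  (c) S = 0.5824 VA  (d) PF = 0.3207 (leading)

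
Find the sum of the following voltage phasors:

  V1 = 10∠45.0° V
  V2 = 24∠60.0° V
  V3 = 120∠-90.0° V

Step 1 — Convert each phasor to rectangular form:
  V1 = 10·(cos(45.0°) + j·sin(45.0°)) = 7.071 + j7.071 V
  V2 = 24·(cos(60.0°) + j·sin(60.0°)) = 12 + j20.78 V
  V3 = 120·(cos(-90.0°) + j·sin(-90.0°)) = 0 - j120 V
Step 2 — Sum components: V_total = 19.07 - j92.14 V.
Step 3 — Convert to polar: |V_total| = 94.1 V, ∠V_total = -78.3°.

V_total = 94.1∠-78.3° V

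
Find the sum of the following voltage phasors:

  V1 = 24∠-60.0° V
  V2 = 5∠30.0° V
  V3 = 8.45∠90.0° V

Step 1 — Convert each phasor to rectangular form:
  V1 = 24·(cos(-60.0°) + j·sin(-60.0°)) = 12 - j20.78 V
  V2 = 5·(cos(30.0°) + j·sin(30.0°)) = 4.33 + j2.5 V
  V3 = 8.45·(cos(90.0°) + j·sin(90.0°)) = 0 + j8.45 V
Step 2 — Sum components: V_total = 16.33 - j9.835 V.
Step 3 — Convert to polar: |V_total| = 19.06 V, ∠V_total = -31.1°.

V_total = 19.06∠-31.1° V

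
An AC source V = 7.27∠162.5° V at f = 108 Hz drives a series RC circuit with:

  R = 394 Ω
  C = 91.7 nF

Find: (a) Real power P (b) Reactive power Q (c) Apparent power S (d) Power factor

Step 1 — Angular frequency: ω = 2π·f = 2π·108 = 678.6 rad/s.
Step 2 — Component impedances:
  R: Z = R = 394 Ω
  C: Z = 1/(jωC) = -j/(ω·C) = 0 - j1.607e+04 Ω
Step 3 — Series combination: Z_total = R + C = 394 - j1.607e+04 Ω = 1.608e+04∠-88.6° Ω.
Step 4 — Source phasor: V = 7.27∠162.5° V = -6.934 + j2.186 V.
Step 5 — Current: I = V / Z = -0.0001465 - j0.0004279 A = 0.0004522∠-108.9° A.
Step 6 — Complex power: S = V·I* = 8.058e-05 - j0.003287 VA.
Step 7 — Real power: P = Re(S) = 8.058e-05 W.
Step 8 — Reactive power: Q = Im(S) = -0.003287 VAR.
Step 9 — Apparent power: |S| = 0.003288 VA.
Step 10 — Power factor: PF = P/|S| = 0.02451 (leading).

(a) P = 8.058e-05 W  (b) Q = -0.003287 VAR  (c) S = 0.003288 VA  (d) PF = 0.02451 (leading)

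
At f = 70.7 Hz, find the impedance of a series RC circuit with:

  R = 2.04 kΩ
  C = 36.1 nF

Step 1 — Angular frequency: ω = 2π·f = 2π·70.7 = 444.2 rad/s.
Step 2 — Component impedances:
  R: Z = R = 2040 Ω
  C: Z = 1/(jωC) = -j/(ω·C) = 0 - j6.236e+04 Ω
Step 3 — Series combination: Z_total = R + C = 2040 - j6.236e+04 Ω = 6.239e+04∠-88.1° Ω.

Z = 2040 - j6.236e+04 Ω = 6.239e+04∠-88.1° Ω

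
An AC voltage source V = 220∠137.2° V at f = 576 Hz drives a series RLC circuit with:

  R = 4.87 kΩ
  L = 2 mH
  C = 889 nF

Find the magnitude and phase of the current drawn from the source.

Step 1 — Angular frequency: ω = 2π·f = 2π·576 = 3619 rad/s.
Step 2 — Component impedances:
  R: Z = R = 4870 Ω
  L: Z = jωL = j·3619·0.002 = 0 + j7.238 Ω
  C: Z = 1/(jωC) = -j/(ω·C) = 0 - j310.8 Ω
Step 3 — Series combination: Z_total = R + L + C = 4870 - j303.6 Ω = 4879∠-3.6° Ω.
Step 4 — Source phasor: V = 220∠137.2° V = -161.4 + j149.5 V.
Step 5 — Ohm's law: I = V / Z_total = (-161.4 + j149.5) / (4870 - j303.6) = -0.03492 + j0.02852 A.
Step 6 — Convert to polar: |I| = 0.04509 A, ∠I = 140.8°.

I = 0.04509∠140.8° A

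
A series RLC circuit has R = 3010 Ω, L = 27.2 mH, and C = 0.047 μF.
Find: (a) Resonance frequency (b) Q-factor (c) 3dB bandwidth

Step 1 — Resonance: ω₀ = 1/√(LC) = 1/√(0.0272·4.7e-08) = 2.797e+04 rad/s.
Step 2 — f₀ = ω₀/(2π) = 4451 Hz.
Step 3 — Series Q: Q = ω₀L/R = 2.797e+04·0.0272/3010 = 0.2527.
Step 4 — Bandwidth: Δω = ω₀/Q = 1.107e+05 rad/s; BW = Δω/(2π) = 1.761e+04 Hz.

(a) f₀ = 4451 Hz  (b) Q = 0.2527  (c) BW = 1.761e+04 Hz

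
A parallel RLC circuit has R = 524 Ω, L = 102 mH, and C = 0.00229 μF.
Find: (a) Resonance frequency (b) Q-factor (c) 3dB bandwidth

Step 1 — Resonance: ω₀ = 1/√(LC) = 1/√(0.102·2.29e-09) = 6.543e+04 rad/s.
Step 2 — f₀ = ω₀/(2π) = 1.041e+04 Hz.
Step 3 — Parallel Q: Q = R/(ω₀L) = 524/(6.543e+04·0.102) = 0.07851.
Step 4 — Bandwidth: Δω = ω₀/Q = 8.334e+05 rad/s; BW = Δω/(2π) = 1.326e+05 Hz.

(a) f₀ = 1.041e+04 Hz  (b) Q = 0.07851  (c) BW = 1.326e+05 Hz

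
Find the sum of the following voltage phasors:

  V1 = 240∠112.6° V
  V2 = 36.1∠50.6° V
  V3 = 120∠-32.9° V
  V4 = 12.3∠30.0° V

Step 1 — Convert each phasor to rectangular form:
  V1 = 240·(cos(112.6°) + j·sin(112.6°)) = -92.23 + j221.6 V
  V2 = 36.1·(cos(50.6°) + j·sin(50.6°)) = 22.91 + j27.9 V
  V3 = 120·(cos(-32.9°) + j·sin(-32.9°)) = 100.8 - j65.18 V
  V4 = 12.3·(cos(30.0°) + j·sin(30.0°)) = 10.65 + j6.15 V
Step 2 — Sum components: V_total = 42.09 + j190.4 V.
Step 3 — Convert to polar: |V_total| = 195 V, ∠V_total = 77.5°.

V_total = 195∠77.5° V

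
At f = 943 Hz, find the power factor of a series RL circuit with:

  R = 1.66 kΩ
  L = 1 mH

Step 1 — Angular frequency: ω = 2π·f = 2π·943 = 5925 rad/s.
Step 2 — Component impedances:
  R: Z = R = 1660 Ω
  L: Z = jωL = j·5925·0.001 = 0 + j5.925 Ω
Step 3 — Series combination: Z_total = R + L = 1660 + j5.925 Ω = 1660∠0.2° Ω.
Step 4 — Power factor: PF = cos(φ) = Re(Z)/|Z| = 1660/1660 = 1.
Step 5 — Type: Im(Z) = 5.925 ⇒ lagging (phase φ = 0.2°).

PF = 1 (lagging, φ = 0.2°)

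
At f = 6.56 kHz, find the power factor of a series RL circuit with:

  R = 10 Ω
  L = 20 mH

Step 1 — Angular frequency: ω = 2π·f = 2π·6560 = 4.122e+04 rad/s.
Step 2 — Component impedances:
  R: Z = R = 10 Ω
  L: Z = jωL = j·4.122e+04·0.02 = 0 + j824.4 Ω
Step 3 — Series combination: Z_total = R + L = 10 + j824.4 Ω = 824.4∠89.3° Ω.
Step 4 — Power factor: PF = cos(φ) = Re(Z)/|Z| = 10/824.4 = 0.01213.
Step 5 — Type: Im(Z) = 824.4 ⇒ lagging (phase φ = 89.3°).

PF = 0.01213 (lagging, φ = 89.3°)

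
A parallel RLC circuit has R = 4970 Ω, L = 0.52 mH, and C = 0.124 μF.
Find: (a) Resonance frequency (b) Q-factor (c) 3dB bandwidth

Step 1 — Resonance: ω₀ = 1/√(LC) = 1/√(0.00052·1.24e-07) = 1.245e+05 rad/s.
Step 2 — f₀ = ω₀/(2π) = 1.982e+04 Hz.
Step 3 — Parallel Q: Q = R/(ω₀L) = 4970/(1.245e+05·0.00052) = 76.75.
Step 4 — Bandwidth: Δω = ω₀/Q = 1623 rad/s; BW = Δω/(2π) = 258.3 Hz.

(a) f₀ = 1.982e+04 Hz  (b) Q = 76.75  (c) BW = 258.3 Hz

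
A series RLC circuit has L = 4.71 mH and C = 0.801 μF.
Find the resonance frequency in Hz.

Step 1 — Resonance condition Im(Z)=0 gives ω₀ = 1/√(LC).
Step 2 — ω₀ = 1/√(0.00471·8.01e-07) = 1.628e+04 rad/s.
Step 3 — f₀ = ω₀/(2π) = 2591 Hz.

f₀ = 2591 Hz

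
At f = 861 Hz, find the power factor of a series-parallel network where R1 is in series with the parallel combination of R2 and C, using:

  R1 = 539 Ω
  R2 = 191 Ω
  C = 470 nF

Step 1 — Angular frequency: ω = 2π·f = 2π·861 = 5410 rad/s.
Step 2 — Component impedances:
  R1: Z = R = 539 Ω
  R2: Z = R = 191 Ω
  C: Z = 1/(jωC) = -j/(ω·C) = 0 - j393.3 Ω
Step 3 — Parallel branch: R2 || C = 1/(1/R2 + 1/C) = 154.6 - j75.06 Ω.
Step 4 — Series with R1: Z_total = R1 + (R2 || C) = 693.6 - j75.06 Ω = 697.6∠-6.2° Ω.
Step 5 — Power factor: PF = cos(φ) = Re(Z)/|Z| = 693.55/697.6 = 0.9942.
Step 6 — Type: Im(Z) = -75.06 ⇒ leading (phase φ = -6.2°).

PF = 0.9942 (leading, φ = -6.2°)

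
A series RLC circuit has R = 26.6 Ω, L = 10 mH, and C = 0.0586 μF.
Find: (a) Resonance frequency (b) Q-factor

Step 1 — Resonance condition Im(Z)=0 gives ω₀ = 1/√(LC).
Step 2 — ω₀ = 1/√(0.01·5.86e-08) = 4.131e+04 rad/s.
Step 3 — f₀ = ω₀/(2π) = 6575 Hz.
Step 4 — Series Q: Q = ω₀L/R = 4.131e+04·0.01/26.6 = 15.53.

(a) f₀ = 6575 Hz  (b) Q = 15.53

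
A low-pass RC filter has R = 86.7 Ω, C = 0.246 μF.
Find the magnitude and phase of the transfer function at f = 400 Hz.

Step 1 — Angular frequency: ω = 2π·400 = 2513 rad/s.
Step 2 — Transfer function: H(jω) = 1/(1 + jωRC).
Step 3 — Denominator: 1 + jωRC = 1 + j·2513·86.7·2.46e-07 = 1 + j0.0536.
Step 4 — H = 0.9971 - j0.05345.
Step 5 — Magnitude: |H| = 0.9986 (-0.0 dB); phase: φ = -3.1°.

|H| = 0.9986 (-0.0 dB), φ = -3.1°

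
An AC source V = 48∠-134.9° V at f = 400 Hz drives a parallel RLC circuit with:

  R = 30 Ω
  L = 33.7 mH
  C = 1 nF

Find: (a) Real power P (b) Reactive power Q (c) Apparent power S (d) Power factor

Step 1 — Angular frequency: ω = 2π·f = 2π·400 = 2513 rad/s.
Step 2 — Component impedances:
  R: Z = R = 30 Ω
  L: Z = jωL = j·2513·0.0337 = 0 + j84.7 Ω
  C: Z = 1/(jωC) = -j/(ω·C) = 0 - j3.979e+05 Ω
Step 3 — Parallel combination: 1/Z_total = 1/R + 1/L + 1/C; Z_total = 26.66 + j9.44 Ω = 28.28∠19.5° Ω.
Step 4 — Source phasor: V = 48∠-134.9° V = -33.88 - j34 V.
Step 5 — Current: I = V / Z = -1.531 - j0.7334 A = 1.697∠-154.4° A.
Step 6 — Complex power: S = V·I* = 76.8 + j27.2 VA.
Step 7 — Real power: P = Re(S) = 76.8 W.
Step 8 — Reactive power: Q = Im(S) = 27.2 VAR.
Step 9 — Apparent power: |S| = 81.47 VA.
Step 10 — Power factor: PF = P/|S| = 0.9426 (lagging).

(a) P = 76.8 W  (b) Q = 27.2 VAR  (c) S = 81.47 VA  (d) PF = 0.9426 (lagging)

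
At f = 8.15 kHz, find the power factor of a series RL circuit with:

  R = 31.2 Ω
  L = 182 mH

Step 1 — Angular frequency: ω = 2π·f = 2π·8150 = 5.121e+04 rad/s.
Step 2 — Component impedances:
  R: Z = R = 31.2 Ω
  L: Z = jωL = j·5.121e+04·0.182 = 0 + j9320 Ω
Step 3 — Series combination: Z_total = R + L = 31.2 + j9320 Ω = 9320∠89.8° Ω.
Step 4 — Power factor: PF = cos(φ) = Re(Z)/|Z| = 31.2/9320 = 0.003348.
Step 5 — Type: Im(Z) = 9320 ⇒ lagging (phase φ = 89.8°).

PF = 0.003348 (lagging, φ = 89.8°)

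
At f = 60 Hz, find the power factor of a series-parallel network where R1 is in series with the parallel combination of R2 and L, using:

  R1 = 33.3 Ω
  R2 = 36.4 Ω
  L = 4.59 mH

Step 1 — Angular frequency: ω = 2π·f = 2π·60 = 377 rad/s.
Step 2 — Component impedances:
  R1: Z = R = 33.3 Ω
  R2: Z = R = 36.4 Ω
  L: Z = jωL = j·377·0.00459 = 0 + j1.73 Ω
Step 3 — Parallel branch: R2 || L = 1/(1/R2 + 1/L) = 0.08207 + j1.726 Ω.
Step 4 — Series with R1: Z_total = R1 + (R2 || L) = 33.38 + j1.726 Ω = 33.43∠3.0° Ω.
Step 5 — Power factor: PF = cos(φ) = Re(Z)/|Z| = 33.382/33.427 = 0.9987.
Step 6 — Type: Im(Z) = 1.726 ⇒ lagging (phase φ = 3.0°).

PF = 0.9987 (lagging, φ = 3.0°)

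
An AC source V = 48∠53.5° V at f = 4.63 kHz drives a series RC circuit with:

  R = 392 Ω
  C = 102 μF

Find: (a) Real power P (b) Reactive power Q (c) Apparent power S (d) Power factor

Step 1 — Angular frequency: ω = 2π·f = 2π·4630 = 2.909e+04 rad/s.
Step 2 — Component impedances:
  R: Z = R = 392 Ω
  C: Z = 1/(jωC) = -j/(ω·C) = 0 - j0.337 Ω
Step 3 — Series combination: Z_total = R + C = 392 - j0.337 Ω = 392∠-0.0° Ω.
Step 4 — Source phasor: V = 48∠53.5° V = 28.55 + j38.59 V.
Step 5 — Current: I = V / Z = 0.07275 + j0.09849 A = 0.1224∠53.5° A.
Step 6 — Complex power: S = V·I* = 5.878 - j0.005053 VA.
Step 7 — Real power: P = Re(S) = 5.878 W.
Step 8 — Reactive power: Q = Im(S) = -0.005053 VAR.
Step 9 — Apparent power: |S| = 5.878 VA.
Step 10 — Power factor: PF = P/|S| = 1 (leading).

(a) P = 5.878 W  (b) Q = -0.005053 VAR  (c) S = 5.878 VA  (d) PF = 1 (leading)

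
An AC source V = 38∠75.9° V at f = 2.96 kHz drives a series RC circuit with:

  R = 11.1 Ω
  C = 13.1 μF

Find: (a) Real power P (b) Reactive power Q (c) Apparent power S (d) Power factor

Step 1 — Angular frequency: ω = 2π·f = 2π·2960 = 1.86e+04 rad/s.
Step 2 — Component impedances:
  R: Z = R = 11.1 Ω
  C: Z = 1/(jωC) = -j/(ω·C) = 0 - j4.104 Ω
Step 3 — Series combination: Z_total = R + C = 11.1 - j4.104 Ω = 11.83∠-20.3° Ω.
Step 4 — Source phasor: V = 38∠75.9° V = 9.257 + j36.86 V.
Step 5 — Current: I = V / Z = -0.3464 + j3.192 A = 3.211∠96.2° A.
Step 6 — Complex power: S = V·I* = 114.4 - j42.32 VA.
Step 7 — Real power: P = Re(S) = 114.4 W.
Step 8 — Reactive power: Q = Im(S) = -42.32 VAR.
Step 9 — Apparent power: |S| = 122 VA.
Step 10 — Power factor: PF = P/|S| = 0.9379 (leading).

(a) P = 114.4 W  (b) Q = -42.32 VAR  (c) S = 122 VA  (d) PF = 0.9379 (leading)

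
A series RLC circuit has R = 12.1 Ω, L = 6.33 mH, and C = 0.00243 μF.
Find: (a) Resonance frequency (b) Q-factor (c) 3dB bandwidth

Step 1 — Resonance condition Im(Z)=0 gives ω₀ = 1/√(LC).
Step 2 — ω₀ = 1/√(0.00633·2.43e-09) = 2.55e+05 rad/s.
Step 3 — f₀ = ω₀/(2π) = 4.058e+04 Hz.
Step 4 — Series Q: Q = ω₀L/R = 2.55e+05·0.00633/12.1 = 133.4.
Step 5 — 3dB bandwidth: Δω = ω₀/Q = 1912 rad/s; BW = Δω/(2π) = 304.2 Hz.

(a) f₀ = 4.058e+04 Hz  (b) Q = 133.4  (c) BW = 304.2 Hz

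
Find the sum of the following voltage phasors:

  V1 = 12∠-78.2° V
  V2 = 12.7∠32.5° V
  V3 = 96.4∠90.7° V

Step 1 — Convert each phasor to rectangular form:
  V1 = 12·(cos(-78.2°) + j·sin(-78.2°)) = 2.454 - j11.75 V
  V2 = 12.7·(cos(32.5°) + j·sin(32.5°)) = 10.71 + j6.824 V
  V3 = 96.4·(cos(90.7°) + j·sin(90.7°)) = -1.178 + j96.39 V
Step 2 — Sum components: V_total = 11.99 + j91.47 V.
Step 3 — Convert to polar: |V_total| = 92.25 V, ∠V_total = 82.5°.

V_total = 92.25∠82.5° V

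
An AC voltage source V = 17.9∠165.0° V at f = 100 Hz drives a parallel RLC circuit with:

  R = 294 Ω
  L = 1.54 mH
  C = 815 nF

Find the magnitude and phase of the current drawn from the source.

Step 1 — Angular frequency: ω = 2π·f = 2π·100 = 628.3 rad/s.
Step 2 — Component impedances:
  R: Z = R = 294 Ω
  L: Z = jωL = j·628.3·0.00154 = 0 + j0.9676 Ω
  C: Z = 1/(jωC) = -j/(ω·C) = 0 - j1953 Ω
Step 3 — Parallel combination: 1/Z_total = 1/R + 1/L + 1/C; Z_total = 0.003188 + j0.9681 Ω = 0.9681∠89.8° Ω.
Step 4 — Source phasor: V = 17.9∠165.0° V = -17.29 + j4.633 V.
Step 5 — Ohm's law: I = V / Z_total = (-17.29 + j4.633) / (0.003188 + j0.9681) = 4.727 + j17.88 A.
Step 6 — Convert to polar: |I| = 18.49 A, ∠I = 75.2°.

I = 18.49∠75.2° A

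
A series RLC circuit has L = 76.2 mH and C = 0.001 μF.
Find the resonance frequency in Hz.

Step 1 — Resonance condition Im(Z)=0 gives ω₀ = 1/√(LC).
Step 2 — ω₀ = 1/√(0.0762·1e-09) = 1.146e+05 rad/s.
Step 3 — f₀ = ω₀/(2π) = 1.823e+04 Hz.

f₀ = 1.823e+04 Hz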